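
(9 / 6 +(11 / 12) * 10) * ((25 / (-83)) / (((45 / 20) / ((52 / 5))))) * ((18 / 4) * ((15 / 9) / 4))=-20800 / 747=-27.84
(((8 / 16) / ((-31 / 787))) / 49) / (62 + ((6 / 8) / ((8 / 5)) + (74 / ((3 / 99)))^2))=-0.00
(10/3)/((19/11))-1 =53/57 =0.93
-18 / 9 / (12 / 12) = -2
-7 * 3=-21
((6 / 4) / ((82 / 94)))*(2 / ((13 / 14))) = 1974 / 533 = 3.70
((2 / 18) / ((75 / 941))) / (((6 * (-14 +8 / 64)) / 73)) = -274772 / 224775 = -1.22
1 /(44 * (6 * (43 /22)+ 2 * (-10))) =-1 /364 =-0.00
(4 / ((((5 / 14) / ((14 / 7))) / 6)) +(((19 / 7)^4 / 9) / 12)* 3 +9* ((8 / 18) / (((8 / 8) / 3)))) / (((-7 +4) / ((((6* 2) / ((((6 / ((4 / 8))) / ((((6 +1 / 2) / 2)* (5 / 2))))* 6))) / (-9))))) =7.42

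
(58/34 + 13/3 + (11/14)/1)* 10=68.25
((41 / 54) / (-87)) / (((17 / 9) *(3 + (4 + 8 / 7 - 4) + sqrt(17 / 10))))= -1435 / 1159281 + 2009 *sqrt(170) / 67238298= -0.00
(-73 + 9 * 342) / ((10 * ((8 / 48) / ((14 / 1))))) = 25242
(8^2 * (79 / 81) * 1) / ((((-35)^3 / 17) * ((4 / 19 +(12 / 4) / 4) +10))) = -384256 / 170170875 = -0.00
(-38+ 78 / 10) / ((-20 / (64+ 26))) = 135.90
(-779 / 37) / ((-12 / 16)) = 3116 / 111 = 28.07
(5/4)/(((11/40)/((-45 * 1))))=-204.55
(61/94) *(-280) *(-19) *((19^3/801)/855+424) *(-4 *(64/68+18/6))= -132922164924976/5759991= -23076800.80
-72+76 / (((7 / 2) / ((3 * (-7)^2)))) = 3120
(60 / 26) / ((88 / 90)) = 675 / 286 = 2.36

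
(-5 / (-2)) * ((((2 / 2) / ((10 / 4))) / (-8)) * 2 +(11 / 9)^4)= 139849 / 26244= 5.33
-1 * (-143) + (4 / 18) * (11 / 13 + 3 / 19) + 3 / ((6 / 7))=652331 / 4446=146.72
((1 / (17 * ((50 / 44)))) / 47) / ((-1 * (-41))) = 22 / 818975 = 0.00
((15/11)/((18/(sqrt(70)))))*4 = 10*sqrt(70)/33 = 2.54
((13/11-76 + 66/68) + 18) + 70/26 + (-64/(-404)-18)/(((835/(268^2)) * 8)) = -100454788607/410036770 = -244.99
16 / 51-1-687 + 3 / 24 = -280525 / 408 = -687.56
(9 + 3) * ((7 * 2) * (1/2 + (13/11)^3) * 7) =3366300/1331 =2529.15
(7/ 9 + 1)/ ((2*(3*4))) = 2/ 27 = 0.07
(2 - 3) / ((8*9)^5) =-1 / 1934917632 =-0.00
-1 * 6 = -6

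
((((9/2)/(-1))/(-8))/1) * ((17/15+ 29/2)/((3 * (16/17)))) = 7973/2560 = 3.11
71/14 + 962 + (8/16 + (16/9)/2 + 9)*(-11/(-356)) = 43393355/44856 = 967.39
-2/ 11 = -0.18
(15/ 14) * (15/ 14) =225/ 196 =1.15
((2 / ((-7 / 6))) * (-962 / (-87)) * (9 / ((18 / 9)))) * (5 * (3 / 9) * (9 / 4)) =-319.88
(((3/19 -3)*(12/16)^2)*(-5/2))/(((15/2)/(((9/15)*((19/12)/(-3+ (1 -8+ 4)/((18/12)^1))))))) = -81/800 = -0.10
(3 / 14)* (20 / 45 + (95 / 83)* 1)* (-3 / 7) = -1187 / 8134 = -0.15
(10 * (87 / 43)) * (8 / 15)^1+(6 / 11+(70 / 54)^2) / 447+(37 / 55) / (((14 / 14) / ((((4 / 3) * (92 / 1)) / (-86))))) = 7580369527 / 770665995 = 9.84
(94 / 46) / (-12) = -0.17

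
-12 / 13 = -0.92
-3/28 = -0.11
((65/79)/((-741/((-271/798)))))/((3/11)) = 14905/10780182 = 0.00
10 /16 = 0.62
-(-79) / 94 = 79 / 94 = 0.84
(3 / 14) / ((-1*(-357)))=0.00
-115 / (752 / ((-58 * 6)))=53.22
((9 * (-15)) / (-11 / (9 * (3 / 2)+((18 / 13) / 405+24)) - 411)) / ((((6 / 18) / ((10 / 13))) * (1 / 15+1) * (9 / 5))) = 22438125 / 56875832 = 0.39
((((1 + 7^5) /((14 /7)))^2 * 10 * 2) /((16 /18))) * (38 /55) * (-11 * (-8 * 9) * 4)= 3478249133568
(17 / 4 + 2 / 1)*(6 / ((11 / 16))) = 600 / 11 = 54.55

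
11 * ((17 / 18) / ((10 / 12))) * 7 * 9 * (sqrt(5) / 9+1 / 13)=3927 / 65+1309 * sqrt(5) / 15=255.55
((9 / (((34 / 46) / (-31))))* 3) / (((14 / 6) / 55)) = -3176415 / 119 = -26692.56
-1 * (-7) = 7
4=4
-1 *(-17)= 17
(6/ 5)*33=198/ 5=39.60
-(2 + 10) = -12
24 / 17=1.41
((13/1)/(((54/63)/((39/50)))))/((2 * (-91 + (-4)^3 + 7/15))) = -3549/92720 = -0.04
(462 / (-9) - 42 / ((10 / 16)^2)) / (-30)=5.30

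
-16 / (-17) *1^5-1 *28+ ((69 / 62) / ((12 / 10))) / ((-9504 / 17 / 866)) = -285444835 / 10017216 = -28.50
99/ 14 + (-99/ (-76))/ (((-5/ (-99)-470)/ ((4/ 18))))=43752951/ 6187825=7.07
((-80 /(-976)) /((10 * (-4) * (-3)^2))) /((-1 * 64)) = 1 /281088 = 0.00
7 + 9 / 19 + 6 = 256 / 19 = 13.47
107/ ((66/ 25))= 2675/ 66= 40.53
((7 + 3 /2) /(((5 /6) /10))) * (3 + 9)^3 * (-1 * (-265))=46707840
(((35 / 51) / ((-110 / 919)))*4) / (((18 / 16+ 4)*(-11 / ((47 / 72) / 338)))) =302351 / 384829731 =0.00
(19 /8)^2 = 361 /64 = 5.64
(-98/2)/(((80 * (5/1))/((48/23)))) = -0.26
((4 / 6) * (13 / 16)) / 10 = 13 / 240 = 0.05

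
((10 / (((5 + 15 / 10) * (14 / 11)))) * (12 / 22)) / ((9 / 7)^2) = 140 / 351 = 0.40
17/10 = 1.70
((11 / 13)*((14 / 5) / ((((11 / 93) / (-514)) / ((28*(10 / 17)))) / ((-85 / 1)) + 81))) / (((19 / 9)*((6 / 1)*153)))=343537040 / 22761715859389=0.00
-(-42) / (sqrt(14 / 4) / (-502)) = -3012 * sqrt(14) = -11269.87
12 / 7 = 1.71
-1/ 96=-0.01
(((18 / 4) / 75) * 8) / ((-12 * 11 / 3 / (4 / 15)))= -4 / 1375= -0.00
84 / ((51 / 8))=224 / 17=13.18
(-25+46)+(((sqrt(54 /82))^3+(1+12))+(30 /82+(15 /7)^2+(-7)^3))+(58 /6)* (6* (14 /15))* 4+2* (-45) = -5349233 /30135+81* sqrt(123) /1681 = -176.97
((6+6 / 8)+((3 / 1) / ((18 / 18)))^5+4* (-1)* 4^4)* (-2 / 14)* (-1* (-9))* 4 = 27873 / 7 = 3981.86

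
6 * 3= 18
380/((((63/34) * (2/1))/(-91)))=-83980/9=-9331.11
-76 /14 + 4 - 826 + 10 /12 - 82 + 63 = -35515 /42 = -845.60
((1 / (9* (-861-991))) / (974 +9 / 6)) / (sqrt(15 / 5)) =-0.00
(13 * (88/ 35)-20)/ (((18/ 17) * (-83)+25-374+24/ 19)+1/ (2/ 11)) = -95608/ 3241665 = -0.03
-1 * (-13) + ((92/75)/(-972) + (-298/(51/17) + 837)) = 13680877/18225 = 750.67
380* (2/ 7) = 760/ 7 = 108.57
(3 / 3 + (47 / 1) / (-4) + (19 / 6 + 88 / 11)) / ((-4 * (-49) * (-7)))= -5 / 16464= -0.00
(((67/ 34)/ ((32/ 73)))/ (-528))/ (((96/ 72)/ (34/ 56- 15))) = 1971073/ 21446656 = 0.09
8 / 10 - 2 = -6 / 5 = -1.20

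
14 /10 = 7 /5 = 1.40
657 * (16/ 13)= 10512/ 13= 808.62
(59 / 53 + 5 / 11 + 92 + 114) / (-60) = -30253 / 8745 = -3.46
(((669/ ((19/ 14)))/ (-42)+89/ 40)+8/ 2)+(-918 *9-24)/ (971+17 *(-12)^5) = -17709708337/ 3214171480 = -5.51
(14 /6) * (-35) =-245 /3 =-81.67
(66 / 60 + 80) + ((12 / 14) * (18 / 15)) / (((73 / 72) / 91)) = 25319 / 146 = 173.42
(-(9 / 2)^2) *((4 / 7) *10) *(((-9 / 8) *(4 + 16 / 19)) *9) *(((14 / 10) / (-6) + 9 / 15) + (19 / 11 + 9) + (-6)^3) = -3401303319 / 2926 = -1162441.33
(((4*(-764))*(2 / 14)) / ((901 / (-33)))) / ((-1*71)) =-100848 / 447797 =-0.23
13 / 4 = 3.25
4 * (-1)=-4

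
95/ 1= 95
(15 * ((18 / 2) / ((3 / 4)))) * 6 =1080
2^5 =32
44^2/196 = 484/49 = 9.88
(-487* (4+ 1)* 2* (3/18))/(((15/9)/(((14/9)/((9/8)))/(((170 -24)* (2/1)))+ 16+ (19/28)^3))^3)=-4627122251692251910238443811053/6074959938469249882521600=-761671.24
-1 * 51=-51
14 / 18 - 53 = -470 / 9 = -52.22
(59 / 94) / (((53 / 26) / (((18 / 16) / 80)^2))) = 62127 / 1020313600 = 0.00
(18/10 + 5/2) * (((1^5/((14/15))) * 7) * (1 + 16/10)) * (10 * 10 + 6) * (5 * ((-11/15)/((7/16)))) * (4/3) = -99320.99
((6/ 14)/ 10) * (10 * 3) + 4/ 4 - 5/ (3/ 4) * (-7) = 1028/ 21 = 48.95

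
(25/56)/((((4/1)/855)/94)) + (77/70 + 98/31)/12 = 8970.22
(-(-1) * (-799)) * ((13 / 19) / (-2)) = 10387 / 38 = 273.34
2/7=0.29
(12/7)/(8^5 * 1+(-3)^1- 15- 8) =2/38199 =0.00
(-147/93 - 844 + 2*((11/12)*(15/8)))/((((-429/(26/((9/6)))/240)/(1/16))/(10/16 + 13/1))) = 20695285/2976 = 6954.06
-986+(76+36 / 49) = -44554 / 49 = -909.27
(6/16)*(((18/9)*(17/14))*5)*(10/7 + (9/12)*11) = 69105/1568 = 44.07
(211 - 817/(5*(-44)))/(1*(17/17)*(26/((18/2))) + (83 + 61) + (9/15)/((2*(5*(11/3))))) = 2125665/1454362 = 1.46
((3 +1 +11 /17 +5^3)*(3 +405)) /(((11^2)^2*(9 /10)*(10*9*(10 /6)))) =17632 /658845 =0.03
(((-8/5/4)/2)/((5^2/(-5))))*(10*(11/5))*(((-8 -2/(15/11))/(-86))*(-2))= -3124/16125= -0.19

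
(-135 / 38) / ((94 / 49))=-1.85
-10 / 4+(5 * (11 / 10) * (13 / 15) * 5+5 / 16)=1039 / 48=21.65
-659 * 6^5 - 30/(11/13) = -56368614/11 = -5124419.45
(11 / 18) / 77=1 / 126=0.01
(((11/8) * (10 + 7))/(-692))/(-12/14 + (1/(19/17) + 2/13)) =-323323/1832416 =-0.18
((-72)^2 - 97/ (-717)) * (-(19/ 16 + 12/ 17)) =-1914267875/ 195024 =-9815.55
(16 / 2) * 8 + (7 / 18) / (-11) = 12665 / 198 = 63.96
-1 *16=-16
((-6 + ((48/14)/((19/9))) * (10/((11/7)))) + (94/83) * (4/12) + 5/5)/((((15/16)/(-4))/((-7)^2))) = -932273216/780615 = -1194.28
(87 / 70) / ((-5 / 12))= -522 / 175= -2.98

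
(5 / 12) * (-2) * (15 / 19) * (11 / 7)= -275 / 266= -1.03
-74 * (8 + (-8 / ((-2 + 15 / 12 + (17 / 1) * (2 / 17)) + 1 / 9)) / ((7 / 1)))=-529.87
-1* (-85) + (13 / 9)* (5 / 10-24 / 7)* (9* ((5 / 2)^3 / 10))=5715 / 224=25.51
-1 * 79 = -79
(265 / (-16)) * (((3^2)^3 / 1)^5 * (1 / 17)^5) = -54561150005081985 / 22717712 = -2401700928.56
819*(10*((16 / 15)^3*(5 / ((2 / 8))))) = 2981888 / 15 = 198792.53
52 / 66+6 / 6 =1.79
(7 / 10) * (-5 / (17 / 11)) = -77 / 34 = -2.26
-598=-598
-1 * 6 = -6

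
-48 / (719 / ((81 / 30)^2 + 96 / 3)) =-47148 / 17975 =-2.62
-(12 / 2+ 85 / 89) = -619 / 89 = -6.96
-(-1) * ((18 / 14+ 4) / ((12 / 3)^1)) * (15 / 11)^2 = 8325 / 3388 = 2.46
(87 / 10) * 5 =87 / 2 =43.50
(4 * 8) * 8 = 256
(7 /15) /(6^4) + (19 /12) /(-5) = -6149 /19440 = -0.32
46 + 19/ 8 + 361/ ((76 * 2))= 203/ 4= 50.75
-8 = -8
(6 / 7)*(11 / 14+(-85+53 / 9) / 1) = -9869 / 147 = -67.14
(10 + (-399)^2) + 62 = 159273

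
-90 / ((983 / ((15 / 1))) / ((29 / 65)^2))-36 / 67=-9023310 / 11130509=-0.81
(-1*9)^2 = 81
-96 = -96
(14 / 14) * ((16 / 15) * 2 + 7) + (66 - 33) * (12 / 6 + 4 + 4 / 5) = 3503 / 15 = 233.53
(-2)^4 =16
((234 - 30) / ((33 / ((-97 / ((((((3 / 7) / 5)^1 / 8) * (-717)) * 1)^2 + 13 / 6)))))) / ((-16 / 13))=1260495600 / 158290033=7.96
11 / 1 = 11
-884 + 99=-785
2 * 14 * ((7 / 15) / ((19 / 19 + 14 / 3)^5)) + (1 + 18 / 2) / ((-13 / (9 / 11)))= -636665382 / 1015197755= -0.63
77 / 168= 0.46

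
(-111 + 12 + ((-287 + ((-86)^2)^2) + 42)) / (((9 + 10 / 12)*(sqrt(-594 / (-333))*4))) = 1041260.07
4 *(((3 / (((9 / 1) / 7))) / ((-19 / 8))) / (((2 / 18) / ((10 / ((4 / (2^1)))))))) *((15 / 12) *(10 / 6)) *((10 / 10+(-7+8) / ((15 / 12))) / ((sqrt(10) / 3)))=-3780 *sqrt(10) / 19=-629.13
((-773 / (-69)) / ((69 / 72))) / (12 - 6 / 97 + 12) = 299924 / 614169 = 0.49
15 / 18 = 5 / 6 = 0.83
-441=-441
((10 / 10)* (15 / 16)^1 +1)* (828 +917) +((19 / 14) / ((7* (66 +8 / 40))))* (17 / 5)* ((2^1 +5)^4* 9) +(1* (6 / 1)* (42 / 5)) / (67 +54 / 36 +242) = 6570817781 / 1827120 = 3596.27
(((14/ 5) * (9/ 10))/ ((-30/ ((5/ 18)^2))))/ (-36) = 7/ 38880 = 0.00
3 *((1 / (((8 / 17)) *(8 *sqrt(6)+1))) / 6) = -17 / 6128+17 *sqrt(6) / 766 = 0.05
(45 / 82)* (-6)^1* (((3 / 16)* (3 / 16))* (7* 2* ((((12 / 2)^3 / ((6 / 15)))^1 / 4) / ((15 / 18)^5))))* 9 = -100442349 / 20500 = -4899.63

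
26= 26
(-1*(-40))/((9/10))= 400/9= 44.44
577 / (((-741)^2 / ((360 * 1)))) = 23080 / 61009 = 0.38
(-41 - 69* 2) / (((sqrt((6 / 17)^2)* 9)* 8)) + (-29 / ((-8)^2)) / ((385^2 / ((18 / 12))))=-3608391749 / 512265600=-7.04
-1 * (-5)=5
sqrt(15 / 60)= 1 / 2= 0.50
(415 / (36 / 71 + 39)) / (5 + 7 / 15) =29465 / 15334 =1.92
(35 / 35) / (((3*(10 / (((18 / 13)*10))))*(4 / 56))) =84 / 13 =6.46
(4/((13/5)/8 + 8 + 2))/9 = 160/3717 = 0.04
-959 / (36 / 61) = -58499 / 36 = -1624.97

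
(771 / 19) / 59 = 771 / 1121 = 0.69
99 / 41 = 2.41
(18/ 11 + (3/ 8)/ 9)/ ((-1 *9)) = -0.19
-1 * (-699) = 699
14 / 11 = 1.27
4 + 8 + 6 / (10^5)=600003 / 50000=12.00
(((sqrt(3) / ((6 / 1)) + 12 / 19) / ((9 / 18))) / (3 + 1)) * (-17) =-102 / 19 - 17 * sqrt(3) / 12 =-7.82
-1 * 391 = -391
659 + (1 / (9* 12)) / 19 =1352269 / 2052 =659.00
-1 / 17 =-0.06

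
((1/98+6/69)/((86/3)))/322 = 657/62417768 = 0.00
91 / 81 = 1.12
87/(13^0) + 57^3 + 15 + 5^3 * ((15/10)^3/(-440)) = 130447005/704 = 185294.04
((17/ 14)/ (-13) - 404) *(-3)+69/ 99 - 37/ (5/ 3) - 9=35488769/ 30030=1181.78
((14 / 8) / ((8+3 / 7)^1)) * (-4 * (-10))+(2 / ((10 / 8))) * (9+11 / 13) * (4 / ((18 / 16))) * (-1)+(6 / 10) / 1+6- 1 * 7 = -1660468 / 34515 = -48.11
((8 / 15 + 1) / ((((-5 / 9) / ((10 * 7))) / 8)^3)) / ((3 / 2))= -5234761728 / 5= -1046952345.60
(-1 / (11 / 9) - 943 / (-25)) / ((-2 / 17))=-86258 / 275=-313.67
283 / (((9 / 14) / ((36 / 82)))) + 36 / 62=246382 / 1271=193.85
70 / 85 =14 / 17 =0.82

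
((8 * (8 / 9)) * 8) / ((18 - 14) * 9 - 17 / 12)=2048 / 1245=1.64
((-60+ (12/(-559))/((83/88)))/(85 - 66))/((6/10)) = -4641460/881543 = -5.27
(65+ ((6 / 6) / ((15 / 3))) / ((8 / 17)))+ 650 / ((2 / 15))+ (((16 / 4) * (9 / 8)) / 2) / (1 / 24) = 199777 / 40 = 4994.42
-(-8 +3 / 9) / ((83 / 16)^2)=5888 / 20667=0.28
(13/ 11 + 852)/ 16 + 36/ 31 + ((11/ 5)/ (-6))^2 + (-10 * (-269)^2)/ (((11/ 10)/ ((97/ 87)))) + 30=-26107730748449/ 35600400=-733354.98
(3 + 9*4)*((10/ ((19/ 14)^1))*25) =136500/ 19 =7184.21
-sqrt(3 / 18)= -sqrt(6) / 6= -0.41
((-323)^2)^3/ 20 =1135573198803289/ 20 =56778659940164.45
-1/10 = -0.10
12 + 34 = 46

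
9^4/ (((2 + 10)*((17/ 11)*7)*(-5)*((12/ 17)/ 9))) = -72171/ 560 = -128.88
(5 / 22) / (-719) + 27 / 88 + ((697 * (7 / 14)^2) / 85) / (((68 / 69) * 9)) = 1577147 / 2933520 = 0.54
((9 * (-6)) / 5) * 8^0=-54 / 5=-10.80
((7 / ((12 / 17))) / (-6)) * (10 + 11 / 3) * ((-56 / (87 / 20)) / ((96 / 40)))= 853825 / 7047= 121.16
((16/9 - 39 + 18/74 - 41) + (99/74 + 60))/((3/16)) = -88664/999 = -88.75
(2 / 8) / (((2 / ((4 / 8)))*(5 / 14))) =7 / 40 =0.18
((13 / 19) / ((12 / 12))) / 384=13 / 7296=0.00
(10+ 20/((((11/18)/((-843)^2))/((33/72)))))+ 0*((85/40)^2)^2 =10659745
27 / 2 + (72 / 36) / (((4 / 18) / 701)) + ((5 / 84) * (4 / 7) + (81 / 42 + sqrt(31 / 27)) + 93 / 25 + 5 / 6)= sqrt(93) / 9 + 15506089 / 2450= 6330.09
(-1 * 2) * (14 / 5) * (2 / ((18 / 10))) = -56 / 9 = -6.22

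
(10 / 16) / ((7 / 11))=55 / 56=0.98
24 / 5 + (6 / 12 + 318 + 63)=3863 / 10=386.30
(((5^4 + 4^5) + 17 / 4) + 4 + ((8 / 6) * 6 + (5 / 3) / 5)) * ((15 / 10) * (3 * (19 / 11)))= 103569 / 8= 12946.12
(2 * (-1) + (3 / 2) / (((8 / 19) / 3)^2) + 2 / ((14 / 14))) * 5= 48735 / 128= 380.74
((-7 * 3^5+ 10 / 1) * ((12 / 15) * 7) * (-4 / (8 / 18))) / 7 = 60876 / 5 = 12175.20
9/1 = 9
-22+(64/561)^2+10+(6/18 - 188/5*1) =-77505793/1573605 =-49.25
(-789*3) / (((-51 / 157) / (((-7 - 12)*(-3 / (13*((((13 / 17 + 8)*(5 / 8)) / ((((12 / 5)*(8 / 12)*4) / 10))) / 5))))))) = 18663.45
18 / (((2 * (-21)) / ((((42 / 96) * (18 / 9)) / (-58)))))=3 / 464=0.01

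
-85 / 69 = -1.23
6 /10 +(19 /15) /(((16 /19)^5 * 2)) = 2.10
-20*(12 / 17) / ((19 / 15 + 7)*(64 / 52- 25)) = 3900 / 54281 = 0.07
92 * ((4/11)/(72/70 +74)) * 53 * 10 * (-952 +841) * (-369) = 139801258800/14443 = 9679516.64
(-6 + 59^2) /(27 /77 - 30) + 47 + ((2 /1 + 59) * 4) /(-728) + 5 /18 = -43790569 /623259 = -70.26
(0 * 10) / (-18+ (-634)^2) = 0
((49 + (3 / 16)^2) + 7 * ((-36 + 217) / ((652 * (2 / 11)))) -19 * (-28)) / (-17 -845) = -24691419 / 35969536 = -0.69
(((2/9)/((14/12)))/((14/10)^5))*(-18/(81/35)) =-125000/453789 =-0.28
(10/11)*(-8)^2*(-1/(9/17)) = -10880/99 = -109.90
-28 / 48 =-7 / 12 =-0.58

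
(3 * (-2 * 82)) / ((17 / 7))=-3444 / 17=-202.59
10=10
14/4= 7/2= 3.50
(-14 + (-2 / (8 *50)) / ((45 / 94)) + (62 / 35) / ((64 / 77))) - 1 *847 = -30919651 / 36000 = -858.88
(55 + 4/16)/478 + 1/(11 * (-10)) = 11199/105160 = 0.11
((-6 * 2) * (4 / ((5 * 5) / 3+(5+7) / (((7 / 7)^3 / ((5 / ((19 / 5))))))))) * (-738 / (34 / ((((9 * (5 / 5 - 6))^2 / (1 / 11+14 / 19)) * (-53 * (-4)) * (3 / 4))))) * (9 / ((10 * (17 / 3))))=3335123894184 / 1249925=2668259.21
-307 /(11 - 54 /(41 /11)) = 12587 /143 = 88.02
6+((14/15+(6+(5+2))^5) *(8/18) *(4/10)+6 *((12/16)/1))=89124719/1350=66018.31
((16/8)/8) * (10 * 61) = 305/2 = 152.50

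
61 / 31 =1.97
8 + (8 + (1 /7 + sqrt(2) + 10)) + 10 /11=sqrt(2) + 2083 /77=28.47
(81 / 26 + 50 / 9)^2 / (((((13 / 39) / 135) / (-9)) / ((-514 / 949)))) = 47611266165 / 320762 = 148431.75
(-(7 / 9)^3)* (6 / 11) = -686 / 2673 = -0.26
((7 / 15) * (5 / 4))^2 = 49 / 144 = 0.34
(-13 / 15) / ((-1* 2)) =13 / 30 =0.43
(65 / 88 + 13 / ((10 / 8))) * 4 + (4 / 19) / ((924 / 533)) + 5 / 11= 1980779 / 43890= 45.13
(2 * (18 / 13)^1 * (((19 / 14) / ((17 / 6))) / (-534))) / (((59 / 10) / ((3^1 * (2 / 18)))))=-1140 / 8123297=-0.00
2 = 2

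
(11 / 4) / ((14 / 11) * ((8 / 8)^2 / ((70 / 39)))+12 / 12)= 1.61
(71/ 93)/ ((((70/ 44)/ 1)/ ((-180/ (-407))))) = 1704/ 8029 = 0.21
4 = 4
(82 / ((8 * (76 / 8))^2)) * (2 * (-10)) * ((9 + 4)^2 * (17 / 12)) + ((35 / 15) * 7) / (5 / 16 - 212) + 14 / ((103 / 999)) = 204718591807 / 3022531704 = 67.73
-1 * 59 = -59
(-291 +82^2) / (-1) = -6433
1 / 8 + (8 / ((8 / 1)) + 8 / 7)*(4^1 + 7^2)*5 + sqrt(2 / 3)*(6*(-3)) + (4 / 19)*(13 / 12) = 1813727 / 3192-6*sqrt(6) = 553.51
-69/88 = -0.78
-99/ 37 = -2.68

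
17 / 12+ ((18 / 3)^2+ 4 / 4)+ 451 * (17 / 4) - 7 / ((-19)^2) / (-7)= 4234897 / 2166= 1955.17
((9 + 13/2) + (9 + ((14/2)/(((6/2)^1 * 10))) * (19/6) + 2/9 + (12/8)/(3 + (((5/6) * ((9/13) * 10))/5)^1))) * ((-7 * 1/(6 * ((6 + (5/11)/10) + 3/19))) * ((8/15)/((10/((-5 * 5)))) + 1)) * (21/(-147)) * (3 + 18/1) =-1700006/350055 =-4.86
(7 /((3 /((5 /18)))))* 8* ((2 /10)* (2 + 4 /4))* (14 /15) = 392 /135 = 2.90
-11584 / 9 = -1287.11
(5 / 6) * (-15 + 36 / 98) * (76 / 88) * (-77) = 22705 / 28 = 810.89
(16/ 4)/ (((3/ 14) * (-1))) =-18.67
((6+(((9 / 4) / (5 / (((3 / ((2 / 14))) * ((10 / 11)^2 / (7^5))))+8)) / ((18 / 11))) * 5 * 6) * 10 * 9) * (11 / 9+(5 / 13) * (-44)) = -32119595970 / 3783013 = -8490.48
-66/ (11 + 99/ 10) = -60/ 19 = -3.16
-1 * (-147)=147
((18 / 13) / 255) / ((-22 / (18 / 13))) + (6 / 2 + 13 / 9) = 6320114 / 1422135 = 4.44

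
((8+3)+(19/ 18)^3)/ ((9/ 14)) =497077/ 26244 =18.94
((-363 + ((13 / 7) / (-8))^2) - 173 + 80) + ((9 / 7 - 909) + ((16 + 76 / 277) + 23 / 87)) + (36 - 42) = -102261444133 / 75574464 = -1353.12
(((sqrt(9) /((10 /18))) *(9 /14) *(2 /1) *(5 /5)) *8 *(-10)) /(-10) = 1944 /35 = 55.54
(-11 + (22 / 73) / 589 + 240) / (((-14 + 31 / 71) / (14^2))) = -137021597860 / 41406111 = -3309.21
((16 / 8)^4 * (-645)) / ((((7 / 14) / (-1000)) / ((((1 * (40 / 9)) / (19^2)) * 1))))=275200000 / 1083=254108.96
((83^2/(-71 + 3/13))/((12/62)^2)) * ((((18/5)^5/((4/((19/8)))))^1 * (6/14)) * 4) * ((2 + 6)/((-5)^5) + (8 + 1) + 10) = -272969975874573549/8984375000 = -30382745.14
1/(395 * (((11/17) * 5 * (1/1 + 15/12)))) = 68/195525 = 0.00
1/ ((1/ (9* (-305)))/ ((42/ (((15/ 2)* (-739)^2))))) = -15372/ 546121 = -0.03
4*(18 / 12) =6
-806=-806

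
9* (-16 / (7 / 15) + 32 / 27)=-6256 / 21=-297.90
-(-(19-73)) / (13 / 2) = -108 / 13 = -8.31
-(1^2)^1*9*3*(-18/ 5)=486/ 5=97.20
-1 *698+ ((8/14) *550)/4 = -4336/7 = -619.43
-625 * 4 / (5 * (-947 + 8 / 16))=1000 / 1893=0.53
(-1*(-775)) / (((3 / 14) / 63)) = 227850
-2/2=-1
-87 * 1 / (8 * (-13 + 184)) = -29 / 456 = -0.06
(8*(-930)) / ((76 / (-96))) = 178560 / 19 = 9397.89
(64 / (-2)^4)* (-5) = -20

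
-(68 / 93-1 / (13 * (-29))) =-0.73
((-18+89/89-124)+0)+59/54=-7555/54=-139.91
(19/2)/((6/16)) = 76/3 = 25.33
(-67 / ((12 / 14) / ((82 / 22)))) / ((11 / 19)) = -365351 / 726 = -503.24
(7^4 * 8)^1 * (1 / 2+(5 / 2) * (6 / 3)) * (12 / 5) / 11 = 115248 / 5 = 23049.60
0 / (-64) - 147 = -147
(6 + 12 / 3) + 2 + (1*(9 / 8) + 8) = 21.12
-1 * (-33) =33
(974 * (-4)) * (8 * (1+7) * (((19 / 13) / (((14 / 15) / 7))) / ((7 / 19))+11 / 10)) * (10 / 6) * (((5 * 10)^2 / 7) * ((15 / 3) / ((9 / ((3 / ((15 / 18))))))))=-17501455360000 / 1911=-9158270727.37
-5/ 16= -0.31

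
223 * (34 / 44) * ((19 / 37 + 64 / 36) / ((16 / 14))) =20247731 / 58608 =345.48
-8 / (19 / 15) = -120 / 19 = -6.32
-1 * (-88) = 88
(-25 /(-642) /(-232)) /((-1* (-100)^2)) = 1 /59577600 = 0.00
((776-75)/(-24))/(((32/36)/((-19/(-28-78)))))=-39957/6784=-5.89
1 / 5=0.20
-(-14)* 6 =84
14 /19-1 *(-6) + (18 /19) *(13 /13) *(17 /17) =146 /19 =7.68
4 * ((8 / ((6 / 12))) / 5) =64 / 5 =12.80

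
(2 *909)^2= 3305124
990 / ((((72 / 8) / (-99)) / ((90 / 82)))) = -11952.44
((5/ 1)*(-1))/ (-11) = 5/ 11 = 0.45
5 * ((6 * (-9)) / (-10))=27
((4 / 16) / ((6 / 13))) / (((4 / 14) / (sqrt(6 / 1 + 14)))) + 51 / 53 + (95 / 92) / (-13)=55961 / 63388 + 91 * sqrt(5) / 24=9.36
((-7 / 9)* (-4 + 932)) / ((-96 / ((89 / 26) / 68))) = 18067 / 47736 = 0.38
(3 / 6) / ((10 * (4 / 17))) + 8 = 8.21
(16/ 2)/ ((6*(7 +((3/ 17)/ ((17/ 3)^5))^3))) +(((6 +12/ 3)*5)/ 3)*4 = 1645380880891930280956203/ 24610397791118615589388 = 66.86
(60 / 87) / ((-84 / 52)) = -260 / 609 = -0.43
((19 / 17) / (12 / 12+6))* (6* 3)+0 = 342 / 119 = 2.87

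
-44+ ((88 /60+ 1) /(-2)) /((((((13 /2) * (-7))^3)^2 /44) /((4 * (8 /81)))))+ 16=-28.00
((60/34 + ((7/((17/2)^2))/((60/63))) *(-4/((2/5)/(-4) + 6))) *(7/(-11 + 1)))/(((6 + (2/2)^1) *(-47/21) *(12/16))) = 404796/4006985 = 0.10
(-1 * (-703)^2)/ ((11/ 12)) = -539137.09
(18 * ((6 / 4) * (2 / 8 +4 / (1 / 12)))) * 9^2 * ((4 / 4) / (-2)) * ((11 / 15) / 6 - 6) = 310119.64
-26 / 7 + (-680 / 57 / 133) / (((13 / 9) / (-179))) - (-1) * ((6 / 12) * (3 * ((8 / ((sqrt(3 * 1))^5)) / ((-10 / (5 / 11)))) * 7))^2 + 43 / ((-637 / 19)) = 4641926791 / 751269519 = 6.18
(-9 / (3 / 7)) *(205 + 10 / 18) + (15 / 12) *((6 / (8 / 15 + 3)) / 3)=-1372475 / 318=-4315.96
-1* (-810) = 810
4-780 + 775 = -1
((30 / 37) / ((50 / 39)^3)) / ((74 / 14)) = 1245699 / 17112500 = 0.07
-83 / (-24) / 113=0.03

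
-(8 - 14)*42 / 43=252 / 43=5.86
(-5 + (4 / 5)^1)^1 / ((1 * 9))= -7 / 15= -0.47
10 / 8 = 5 / 4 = 1.25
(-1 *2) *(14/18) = -14/9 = -1.56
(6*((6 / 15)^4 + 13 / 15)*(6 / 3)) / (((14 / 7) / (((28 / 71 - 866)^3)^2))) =180300310747978549178877361847424 / 80062677450625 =2251989522323563708.49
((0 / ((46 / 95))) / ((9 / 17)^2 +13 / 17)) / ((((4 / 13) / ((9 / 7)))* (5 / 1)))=0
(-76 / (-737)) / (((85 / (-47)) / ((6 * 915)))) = -3922056 / 12529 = -313.04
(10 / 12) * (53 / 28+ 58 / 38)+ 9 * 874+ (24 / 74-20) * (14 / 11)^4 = 13517234520323 / 1729160664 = 7817.22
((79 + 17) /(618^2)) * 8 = 64 /31827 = 0.00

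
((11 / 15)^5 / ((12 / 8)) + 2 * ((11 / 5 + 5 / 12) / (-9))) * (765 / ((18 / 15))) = -34087907 / 121500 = -280.56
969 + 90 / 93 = 30069 / 31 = 969.97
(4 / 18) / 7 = 2 / 63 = 0.03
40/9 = 4.44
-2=-2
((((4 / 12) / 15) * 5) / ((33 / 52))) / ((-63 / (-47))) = 2444 / 18711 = 0.13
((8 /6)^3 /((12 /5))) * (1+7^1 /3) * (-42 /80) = -140 /81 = -1.73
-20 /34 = -10 /17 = -0.59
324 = 324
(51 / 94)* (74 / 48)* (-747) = -469863 / 752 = -624.82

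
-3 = -3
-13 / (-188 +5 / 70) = 182 / 2631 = 0.07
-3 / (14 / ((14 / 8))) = -3 / 8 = -0.38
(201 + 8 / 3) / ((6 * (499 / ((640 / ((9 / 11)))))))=2150720 / 40419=53.21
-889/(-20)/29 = 889/580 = 1.53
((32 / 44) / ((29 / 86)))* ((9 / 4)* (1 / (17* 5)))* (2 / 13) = 3096 / 352495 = 0.01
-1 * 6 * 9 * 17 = -918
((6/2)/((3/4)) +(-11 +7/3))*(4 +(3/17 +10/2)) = -728/17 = -42.82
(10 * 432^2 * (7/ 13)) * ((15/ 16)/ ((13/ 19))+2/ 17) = 4295501280/ 2873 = 1495127.49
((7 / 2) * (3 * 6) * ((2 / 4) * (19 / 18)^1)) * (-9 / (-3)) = 99.75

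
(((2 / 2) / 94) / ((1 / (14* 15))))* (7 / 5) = 147 / 47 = 3.13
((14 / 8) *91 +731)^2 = 12680721 / 16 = 792545.06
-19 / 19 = -1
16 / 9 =1.78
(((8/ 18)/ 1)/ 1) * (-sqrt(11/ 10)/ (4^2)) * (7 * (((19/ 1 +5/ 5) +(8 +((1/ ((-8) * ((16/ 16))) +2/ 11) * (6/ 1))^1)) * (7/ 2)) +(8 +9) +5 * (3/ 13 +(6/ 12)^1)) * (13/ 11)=-817967 * sqrt(110)/ 348480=-24.62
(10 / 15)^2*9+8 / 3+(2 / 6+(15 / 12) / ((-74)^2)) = 153333 / 21904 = 7.00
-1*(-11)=11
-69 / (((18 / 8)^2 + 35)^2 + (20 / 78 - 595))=-688896 / 10086439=-0.07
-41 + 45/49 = -1964/49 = -40.08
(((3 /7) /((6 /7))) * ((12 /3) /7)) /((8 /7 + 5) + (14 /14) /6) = 0.05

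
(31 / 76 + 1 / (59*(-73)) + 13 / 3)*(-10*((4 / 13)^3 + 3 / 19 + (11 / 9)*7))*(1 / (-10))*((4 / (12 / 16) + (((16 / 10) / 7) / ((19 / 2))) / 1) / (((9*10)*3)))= 20429210532511696 / 24840055581111225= 0.82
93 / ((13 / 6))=42.92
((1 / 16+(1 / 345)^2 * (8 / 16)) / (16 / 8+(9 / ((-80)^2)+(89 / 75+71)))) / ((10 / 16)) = 15236224 / 11302701285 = 0.00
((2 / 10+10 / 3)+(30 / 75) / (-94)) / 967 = 2488 / 681735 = 0.00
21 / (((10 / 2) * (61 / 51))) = 1071 / 305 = 3.51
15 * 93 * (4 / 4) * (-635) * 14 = -12401550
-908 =-908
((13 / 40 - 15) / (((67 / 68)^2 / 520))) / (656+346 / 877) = -15472798744 / 1292064381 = -11.98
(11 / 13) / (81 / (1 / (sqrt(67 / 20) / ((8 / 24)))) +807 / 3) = 0.00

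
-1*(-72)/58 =36/29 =1.24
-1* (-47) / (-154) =-47 / 154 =-0.31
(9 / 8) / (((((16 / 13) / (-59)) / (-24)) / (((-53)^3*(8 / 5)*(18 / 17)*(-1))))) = 27747844137 / 85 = 326445225.14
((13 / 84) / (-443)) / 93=-13 / 3460716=-0.00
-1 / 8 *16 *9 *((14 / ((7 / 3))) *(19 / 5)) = -2052 / 5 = -410.40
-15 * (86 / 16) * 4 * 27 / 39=-5805 / 26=-223.27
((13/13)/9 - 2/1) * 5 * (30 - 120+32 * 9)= -1870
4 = 4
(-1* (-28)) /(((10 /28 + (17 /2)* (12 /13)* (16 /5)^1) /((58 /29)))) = 50960 /23173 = 2.20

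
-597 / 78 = -199 / 26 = -7.65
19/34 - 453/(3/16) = -82125/34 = -2415.44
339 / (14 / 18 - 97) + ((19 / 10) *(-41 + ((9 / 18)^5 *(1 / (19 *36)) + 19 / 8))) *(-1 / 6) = 260625599 / 29928960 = 8.71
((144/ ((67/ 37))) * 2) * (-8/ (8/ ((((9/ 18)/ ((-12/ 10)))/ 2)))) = 2220/ 67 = 33.13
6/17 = 0.35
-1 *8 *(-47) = 376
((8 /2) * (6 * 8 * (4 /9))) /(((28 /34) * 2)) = 1088 /21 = 51.81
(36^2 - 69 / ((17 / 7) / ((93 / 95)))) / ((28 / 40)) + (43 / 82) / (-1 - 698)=234788301733 / 129595998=1811.69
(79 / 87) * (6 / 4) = 79 / 58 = 1.36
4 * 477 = 1908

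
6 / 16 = 3 / 8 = 0.38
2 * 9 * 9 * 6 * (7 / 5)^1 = 1360.80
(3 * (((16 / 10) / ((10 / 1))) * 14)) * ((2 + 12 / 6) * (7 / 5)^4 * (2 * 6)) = 19361664 / 15625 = 1239.15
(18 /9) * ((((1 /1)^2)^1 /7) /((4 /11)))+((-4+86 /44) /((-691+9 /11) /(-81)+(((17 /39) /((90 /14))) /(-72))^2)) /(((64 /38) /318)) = -933181328108819 /20951662801594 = -44.54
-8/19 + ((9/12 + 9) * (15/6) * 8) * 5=18517/19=974.58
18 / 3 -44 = -38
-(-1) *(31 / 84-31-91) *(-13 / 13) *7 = 10217 / 12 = 851.42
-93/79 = -1.18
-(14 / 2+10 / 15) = -23 / 3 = -7.67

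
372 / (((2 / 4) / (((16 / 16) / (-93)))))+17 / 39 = -295 / 39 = -7.56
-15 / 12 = -5 / 4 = -1.25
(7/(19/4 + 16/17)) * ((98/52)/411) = 11662/2067741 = 0.01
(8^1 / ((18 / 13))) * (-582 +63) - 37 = -9107 / 3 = -3035.67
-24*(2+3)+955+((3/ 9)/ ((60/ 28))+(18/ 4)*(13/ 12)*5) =309431/ 360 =859.53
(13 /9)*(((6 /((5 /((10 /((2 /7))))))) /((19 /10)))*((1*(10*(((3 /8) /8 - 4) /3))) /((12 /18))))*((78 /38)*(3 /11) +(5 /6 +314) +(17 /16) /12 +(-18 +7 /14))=-69519047325 /369664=-188060.10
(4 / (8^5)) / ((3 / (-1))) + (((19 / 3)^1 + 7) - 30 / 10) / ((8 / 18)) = 571391 / 24576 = 23.25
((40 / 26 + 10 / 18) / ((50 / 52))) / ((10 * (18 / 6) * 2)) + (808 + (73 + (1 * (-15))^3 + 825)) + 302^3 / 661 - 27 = 35670477589 / 892350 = 39973.64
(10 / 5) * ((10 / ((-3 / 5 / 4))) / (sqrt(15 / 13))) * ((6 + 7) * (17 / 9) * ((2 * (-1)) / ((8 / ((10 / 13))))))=3400 * sqrt(195) / 81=586.15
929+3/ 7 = 6506/ 7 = 929.43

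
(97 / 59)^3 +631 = 635.44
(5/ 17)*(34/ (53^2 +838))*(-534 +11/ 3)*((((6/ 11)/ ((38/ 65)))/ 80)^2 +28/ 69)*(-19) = 2491588389935/ 222154466688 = 11.22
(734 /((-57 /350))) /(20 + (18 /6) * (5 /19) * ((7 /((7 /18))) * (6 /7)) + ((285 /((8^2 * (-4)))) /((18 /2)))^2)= -70712033280 /505129409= -139.99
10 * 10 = 100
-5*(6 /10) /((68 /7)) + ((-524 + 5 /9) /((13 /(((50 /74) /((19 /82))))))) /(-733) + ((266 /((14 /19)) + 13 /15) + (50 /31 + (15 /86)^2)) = 106733665971037969 /293739730524045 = 363.36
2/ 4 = 1/ 2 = 0.50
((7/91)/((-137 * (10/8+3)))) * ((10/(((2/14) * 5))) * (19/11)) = -0.00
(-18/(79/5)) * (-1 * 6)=540/79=6.84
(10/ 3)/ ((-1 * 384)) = -5/ 576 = -0.01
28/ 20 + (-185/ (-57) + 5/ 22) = 30553/ 6270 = 4.87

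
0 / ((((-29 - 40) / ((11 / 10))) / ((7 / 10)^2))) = 0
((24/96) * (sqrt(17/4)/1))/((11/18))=9 * sqrt(17)/44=0.84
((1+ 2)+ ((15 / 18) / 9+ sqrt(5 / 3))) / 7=sqrt(15) / 21+ 167 / 378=0.63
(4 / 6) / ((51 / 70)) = 140 / 153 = 0.92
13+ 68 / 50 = 359 / 25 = 14.36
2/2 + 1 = 2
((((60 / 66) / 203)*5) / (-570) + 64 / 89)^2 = 0.52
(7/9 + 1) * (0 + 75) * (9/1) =1200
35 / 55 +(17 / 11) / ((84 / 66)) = 1.85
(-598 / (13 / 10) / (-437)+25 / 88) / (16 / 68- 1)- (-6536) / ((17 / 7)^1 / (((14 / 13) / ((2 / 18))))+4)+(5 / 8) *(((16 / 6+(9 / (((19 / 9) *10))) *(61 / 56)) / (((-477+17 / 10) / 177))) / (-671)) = 2032133584792341161 / 1323063663393472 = 1535.93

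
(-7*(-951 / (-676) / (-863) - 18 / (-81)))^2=65731864335361 / 27567666242064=2.38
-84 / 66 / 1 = -14 / 11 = -1.27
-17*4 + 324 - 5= 251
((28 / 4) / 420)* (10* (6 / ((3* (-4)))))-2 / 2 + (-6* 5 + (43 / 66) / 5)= -20429 / 660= -30.95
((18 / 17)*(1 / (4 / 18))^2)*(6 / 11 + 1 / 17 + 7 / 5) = 683073 / 15895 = 42.97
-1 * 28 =-28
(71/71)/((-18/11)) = -11/18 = -0.61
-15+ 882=867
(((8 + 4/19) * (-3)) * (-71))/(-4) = -437.21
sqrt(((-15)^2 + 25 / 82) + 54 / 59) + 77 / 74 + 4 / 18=841 / 666 + sqrt(5294963614) / 4838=16.30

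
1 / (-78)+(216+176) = 30575 / 78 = 391.99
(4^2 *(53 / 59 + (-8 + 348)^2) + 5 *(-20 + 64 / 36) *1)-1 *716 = 981716656 / 531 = 1848807.26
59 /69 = 0.86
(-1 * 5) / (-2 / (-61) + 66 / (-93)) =1891 / 256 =7.39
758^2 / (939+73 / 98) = 56307272 / 92095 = 611.40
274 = 274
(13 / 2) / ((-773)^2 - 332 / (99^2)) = 127413 / 11712762794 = 0.00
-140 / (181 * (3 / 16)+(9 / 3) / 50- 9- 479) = 8000 / 25943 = 0.31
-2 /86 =-1 /43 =-0.02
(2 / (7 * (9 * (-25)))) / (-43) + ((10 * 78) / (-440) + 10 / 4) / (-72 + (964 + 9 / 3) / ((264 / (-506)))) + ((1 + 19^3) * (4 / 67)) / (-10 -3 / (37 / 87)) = -3495182001042266 / 145539818614575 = -24.02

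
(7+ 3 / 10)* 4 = 146 / 5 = 29.20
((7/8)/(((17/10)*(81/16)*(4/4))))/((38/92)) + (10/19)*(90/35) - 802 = -146586142/183141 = -800.40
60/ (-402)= -0.15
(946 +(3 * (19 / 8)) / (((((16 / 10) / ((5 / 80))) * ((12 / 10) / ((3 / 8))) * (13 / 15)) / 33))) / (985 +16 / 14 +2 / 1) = 1415370649 / 1473265664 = 0.96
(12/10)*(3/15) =6/25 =0.24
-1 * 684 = -684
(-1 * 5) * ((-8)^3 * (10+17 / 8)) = 31040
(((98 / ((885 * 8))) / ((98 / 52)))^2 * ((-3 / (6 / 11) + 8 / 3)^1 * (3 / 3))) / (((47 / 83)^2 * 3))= -19792097 / 124570369800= -0.00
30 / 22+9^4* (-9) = -649524 / 11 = -59047.64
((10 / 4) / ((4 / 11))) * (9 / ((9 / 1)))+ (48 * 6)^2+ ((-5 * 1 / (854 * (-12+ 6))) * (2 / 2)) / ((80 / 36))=566720381 / 6832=82950.88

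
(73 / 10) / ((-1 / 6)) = -219 / 5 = -43.80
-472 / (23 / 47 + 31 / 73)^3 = -618.12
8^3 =512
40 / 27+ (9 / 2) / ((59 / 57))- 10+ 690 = 685.83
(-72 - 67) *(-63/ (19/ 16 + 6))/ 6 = 23352/ 115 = 203.06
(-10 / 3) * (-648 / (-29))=-2160 / 29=-74.48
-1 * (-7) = 7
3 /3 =1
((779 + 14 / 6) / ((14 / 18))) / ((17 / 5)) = 35160 / 119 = 295.46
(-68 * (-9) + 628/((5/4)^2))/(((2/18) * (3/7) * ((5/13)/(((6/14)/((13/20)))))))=912528/25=36501.12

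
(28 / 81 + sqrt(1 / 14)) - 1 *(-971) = sqrt(14) / 14 + 78679 / 81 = 971.61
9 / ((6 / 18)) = 27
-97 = -97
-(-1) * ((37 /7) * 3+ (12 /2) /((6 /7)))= 22.86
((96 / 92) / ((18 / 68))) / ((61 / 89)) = 24208 / 4209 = 5.75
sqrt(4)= 2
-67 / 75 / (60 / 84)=-469 / 375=-1.25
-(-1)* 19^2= 361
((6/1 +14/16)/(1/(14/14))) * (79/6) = 90.52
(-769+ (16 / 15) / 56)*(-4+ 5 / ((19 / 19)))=-80743 / 105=-768.98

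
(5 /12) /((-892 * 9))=-5 /96336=-0.00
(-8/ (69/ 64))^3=-134217728/ 328509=-408.57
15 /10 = 3 /2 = 1.50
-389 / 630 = -0.62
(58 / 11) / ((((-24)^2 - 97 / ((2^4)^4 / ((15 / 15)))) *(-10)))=-1900544 / 2076175145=-0.00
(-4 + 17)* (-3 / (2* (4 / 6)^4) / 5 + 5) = 7241 / 160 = 45.26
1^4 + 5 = 6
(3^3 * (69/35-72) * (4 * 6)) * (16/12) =-2117664/35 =-60504.69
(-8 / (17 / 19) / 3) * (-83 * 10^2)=1261600 / 51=24737.25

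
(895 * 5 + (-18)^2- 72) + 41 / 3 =4740.67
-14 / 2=-7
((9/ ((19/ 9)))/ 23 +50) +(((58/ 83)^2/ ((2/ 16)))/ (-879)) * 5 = 132742854541/ 2646223347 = 50.16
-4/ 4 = -1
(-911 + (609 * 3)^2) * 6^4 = 4324775328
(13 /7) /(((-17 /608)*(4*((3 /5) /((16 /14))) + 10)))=-79040 /14399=-5.49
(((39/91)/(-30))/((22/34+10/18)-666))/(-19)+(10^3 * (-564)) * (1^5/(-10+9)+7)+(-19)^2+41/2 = -3383618.50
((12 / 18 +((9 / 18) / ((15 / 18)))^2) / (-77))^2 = 1 / 5625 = 0.00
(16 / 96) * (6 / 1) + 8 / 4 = 3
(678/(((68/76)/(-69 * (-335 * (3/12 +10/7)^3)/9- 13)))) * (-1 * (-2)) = 1715667886789/93296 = 18389511.73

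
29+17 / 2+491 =1057 / 2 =528.50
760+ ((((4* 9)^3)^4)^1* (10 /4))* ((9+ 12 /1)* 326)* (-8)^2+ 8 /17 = 88233967506647426814456448 /17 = 5190233382743966283203321.00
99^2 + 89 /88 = 862577 /88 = 9802.01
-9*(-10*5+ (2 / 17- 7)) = 8703 / 17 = 511.94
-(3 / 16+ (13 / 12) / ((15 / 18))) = -119 / 80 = -1.49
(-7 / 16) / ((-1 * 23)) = 7 / 368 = 0.02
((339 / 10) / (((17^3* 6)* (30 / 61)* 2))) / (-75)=-6893 / 442170000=-0.00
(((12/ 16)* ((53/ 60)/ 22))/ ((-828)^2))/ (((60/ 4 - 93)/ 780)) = -53/ 120662784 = -0.00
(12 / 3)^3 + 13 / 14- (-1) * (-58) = 97 / 14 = 6.93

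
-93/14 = -6.64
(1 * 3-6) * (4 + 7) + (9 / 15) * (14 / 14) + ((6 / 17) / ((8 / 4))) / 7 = -19263 / 595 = -32.37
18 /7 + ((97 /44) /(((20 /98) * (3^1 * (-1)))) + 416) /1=3834329 /9240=414.97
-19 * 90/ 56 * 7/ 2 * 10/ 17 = -4275/ 68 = -62.87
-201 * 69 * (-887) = 12301803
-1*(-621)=621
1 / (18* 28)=1 / 504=0.00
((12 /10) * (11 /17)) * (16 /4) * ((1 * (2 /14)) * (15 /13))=792 /1547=0.51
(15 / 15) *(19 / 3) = 19 / 3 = 6.33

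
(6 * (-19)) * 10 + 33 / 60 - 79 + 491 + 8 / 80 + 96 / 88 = -159777 / 220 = -726.26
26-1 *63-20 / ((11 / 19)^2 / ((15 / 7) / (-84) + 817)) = -26295328 / 539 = -48785.40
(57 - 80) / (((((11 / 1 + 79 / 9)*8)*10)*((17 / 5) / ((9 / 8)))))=-0.00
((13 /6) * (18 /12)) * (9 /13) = 9 /4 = 2.25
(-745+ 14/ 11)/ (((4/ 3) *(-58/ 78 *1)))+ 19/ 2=969299/ 1276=759.64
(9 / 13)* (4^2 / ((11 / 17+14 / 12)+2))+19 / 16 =331091 / 80912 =4.09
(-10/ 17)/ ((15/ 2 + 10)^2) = -8/ 4165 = -0.00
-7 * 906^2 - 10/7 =-40220974/7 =-5745853.43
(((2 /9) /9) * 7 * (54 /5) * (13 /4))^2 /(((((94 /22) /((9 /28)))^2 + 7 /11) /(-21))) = -27054027 /6207475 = -4.36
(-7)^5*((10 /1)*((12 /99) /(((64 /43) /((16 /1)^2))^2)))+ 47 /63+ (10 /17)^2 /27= -362114134328701 /600831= -602688833.18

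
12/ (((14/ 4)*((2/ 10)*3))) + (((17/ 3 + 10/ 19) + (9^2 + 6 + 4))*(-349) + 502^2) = 87017656/ 399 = 218089.36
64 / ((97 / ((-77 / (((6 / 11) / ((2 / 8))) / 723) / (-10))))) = 816508 / 485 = 1683.52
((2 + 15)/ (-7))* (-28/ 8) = 17/ 2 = 8.50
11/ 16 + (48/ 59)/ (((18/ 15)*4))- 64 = -63.14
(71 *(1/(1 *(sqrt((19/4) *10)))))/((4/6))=213 *sqrt(190)/190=15.45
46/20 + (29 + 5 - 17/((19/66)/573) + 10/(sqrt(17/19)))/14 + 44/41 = -131479361/54530 + 5 * sqrt(323)/119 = -2410.38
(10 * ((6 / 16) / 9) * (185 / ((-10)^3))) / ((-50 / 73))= 2701 / 24000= 0.11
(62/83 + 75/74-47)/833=-277861/5116286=-0.05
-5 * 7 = -35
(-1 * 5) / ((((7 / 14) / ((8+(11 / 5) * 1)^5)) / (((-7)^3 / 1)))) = 236687322186 / 625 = 378699715.50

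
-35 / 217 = -5 / 31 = -0.16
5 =5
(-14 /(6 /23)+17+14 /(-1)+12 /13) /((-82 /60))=19400 /533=36.40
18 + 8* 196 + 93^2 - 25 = 10210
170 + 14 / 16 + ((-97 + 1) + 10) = 679 / 8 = 84.88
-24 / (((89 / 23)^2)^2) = -6716184 / 62742241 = -0.11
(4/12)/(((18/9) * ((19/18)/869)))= 137.21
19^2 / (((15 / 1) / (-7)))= -2527 / 15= -168.47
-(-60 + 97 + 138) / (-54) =175 / 54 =3.24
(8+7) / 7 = 15 / 7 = 2.14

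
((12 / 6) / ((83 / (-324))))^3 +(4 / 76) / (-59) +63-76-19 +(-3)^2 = -319764580840 / 640973227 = -498.87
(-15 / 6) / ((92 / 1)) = -5 / 184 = -0.03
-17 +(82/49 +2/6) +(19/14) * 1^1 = -4009/294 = -13.64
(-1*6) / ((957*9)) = -2 / 2871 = -0.00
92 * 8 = 736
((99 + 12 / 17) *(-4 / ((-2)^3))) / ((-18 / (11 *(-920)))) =1429450 / 51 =28028.43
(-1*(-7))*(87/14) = 87/2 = 43.50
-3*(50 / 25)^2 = -12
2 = 2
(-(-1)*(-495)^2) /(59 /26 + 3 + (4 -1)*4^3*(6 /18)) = 6370650 /1801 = 3537.28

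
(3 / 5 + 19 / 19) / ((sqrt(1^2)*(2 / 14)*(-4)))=-14 / 5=-2.80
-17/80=-0.21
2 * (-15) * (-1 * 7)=210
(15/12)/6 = 5/24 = 0.21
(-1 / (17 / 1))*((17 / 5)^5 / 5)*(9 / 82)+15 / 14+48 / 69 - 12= -1115940652 / 103140625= -10.82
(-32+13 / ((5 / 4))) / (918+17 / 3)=-324 / 13855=-0.02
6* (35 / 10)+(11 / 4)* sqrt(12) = 11* sqrt(3) / 2+21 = 30.53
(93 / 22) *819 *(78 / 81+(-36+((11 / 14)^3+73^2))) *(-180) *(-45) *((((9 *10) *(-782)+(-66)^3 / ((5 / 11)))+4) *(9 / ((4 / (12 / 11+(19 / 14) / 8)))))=-14039054424866504273175 / 47432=-295982763216109467.73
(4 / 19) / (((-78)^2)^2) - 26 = -4571359415 / 175821516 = -26.00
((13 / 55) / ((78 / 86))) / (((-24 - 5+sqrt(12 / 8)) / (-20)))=172 * sqrt(6) / 55407+9976 / 55407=0.19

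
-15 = -15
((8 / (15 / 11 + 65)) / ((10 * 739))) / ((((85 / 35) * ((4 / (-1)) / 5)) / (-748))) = 0.01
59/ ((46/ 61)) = 3599/ 46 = 78.24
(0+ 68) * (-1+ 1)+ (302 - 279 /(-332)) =100543 /332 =302.84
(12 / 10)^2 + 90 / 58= 2.99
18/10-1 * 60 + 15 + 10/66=-7103/165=-43.05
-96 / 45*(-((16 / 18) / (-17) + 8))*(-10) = -77824 / 459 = -169.55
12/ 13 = 0.92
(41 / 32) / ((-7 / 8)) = -41 / 28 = -1.46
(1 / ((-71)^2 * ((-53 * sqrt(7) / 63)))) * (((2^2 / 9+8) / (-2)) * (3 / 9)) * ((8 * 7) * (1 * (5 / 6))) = 0.01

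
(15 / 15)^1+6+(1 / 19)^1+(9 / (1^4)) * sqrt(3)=134 / 19+9 * sqrt(3)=22.64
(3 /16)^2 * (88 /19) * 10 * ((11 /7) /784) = 5445 /1668352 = 0.00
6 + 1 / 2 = 13 / 2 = 6.50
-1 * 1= -1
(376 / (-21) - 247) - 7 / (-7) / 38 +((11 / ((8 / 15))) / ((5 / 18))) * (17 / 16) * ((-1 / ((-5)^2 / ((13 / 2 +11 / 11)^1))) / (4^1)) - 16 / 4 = -280686853 / 1021440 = -274.80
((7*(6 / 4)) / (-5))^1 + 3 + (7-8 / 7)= 473 / 70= 6.76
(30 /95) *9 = 54 /19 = 2.84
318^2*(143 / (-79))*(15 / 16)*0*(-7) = 0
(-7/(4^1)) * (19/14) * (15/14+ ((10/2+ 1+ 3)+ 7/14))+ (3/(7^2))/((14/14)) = -4909/196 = -25.05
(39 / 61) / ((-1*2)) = -39 / 122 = -0.32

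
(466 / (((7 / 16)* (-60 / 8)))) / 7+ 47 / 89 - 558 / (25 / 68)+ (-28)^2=-246457667 / 327075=-753.52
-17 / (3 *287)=-17 / 861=-0.02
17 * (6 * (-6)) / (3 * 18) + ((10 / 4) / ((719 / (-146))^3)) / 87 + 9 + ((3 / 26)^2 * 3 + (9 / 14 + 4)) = 119826766829801 / 51006955833652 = 2.35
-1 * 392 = -392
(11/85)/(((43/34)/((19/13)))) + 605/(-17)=-1683869/47515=-35.44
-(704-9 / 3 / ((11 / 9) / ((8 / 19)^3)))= -53102272 / 75449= -703.82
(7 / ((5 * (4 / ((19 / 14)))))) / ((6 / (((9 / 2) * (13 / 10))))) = 741 / 1600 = 0.46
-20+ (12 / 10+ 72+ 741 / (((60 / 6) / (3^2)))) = 7201 / 10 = 720.10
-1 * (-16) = 16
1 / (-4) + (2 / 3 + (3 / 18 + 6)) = 79 / 12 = 6.58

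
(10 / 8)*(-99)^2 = 49005 / 4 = 12251.25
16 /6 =8 /3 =2.67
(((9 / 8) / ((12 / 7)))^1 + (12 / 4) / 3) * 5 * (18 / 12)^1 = 795 / 64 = 12.42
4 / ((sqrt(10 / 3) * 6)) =sqrt(30) / 15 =0.37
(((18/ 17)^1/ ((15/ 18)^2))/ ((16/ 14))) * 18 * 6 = 61236/ 425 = 144.08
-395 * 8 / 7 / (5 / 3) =-1896 / 7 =-270.86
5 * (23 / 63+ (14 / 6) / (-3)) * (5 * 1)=-650 / 63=-10.32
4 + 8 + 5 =17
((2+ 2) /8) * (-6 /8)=-0.38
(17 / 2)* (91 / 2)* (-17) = -26299 / 4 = -6574.75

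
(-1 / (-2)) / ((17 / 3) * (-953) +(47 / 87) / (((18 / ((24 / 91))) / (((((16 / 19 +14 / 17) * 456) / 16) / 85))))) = -3813355 / 41186742522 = -0.00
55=55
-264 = -264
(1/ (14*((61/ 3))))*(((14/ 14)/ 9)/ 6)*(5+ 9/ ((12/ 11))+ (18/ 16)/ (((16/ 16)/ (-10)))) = 1/ 7686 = 0.00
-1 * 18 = -18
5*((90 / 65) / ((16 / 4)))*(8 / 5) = 36 / 13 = 2.77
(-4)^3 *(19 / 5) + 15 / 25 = -1213 / 5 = -242.60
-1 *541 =-541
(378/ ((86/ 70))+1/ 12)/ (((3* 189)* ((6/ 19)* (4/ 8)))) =3017257/ 877716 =3.44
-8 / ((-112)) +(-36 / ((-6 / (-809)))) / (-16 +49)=-22641 / 154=-147.02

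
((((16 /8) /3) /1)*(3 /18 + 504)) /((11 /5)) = 152.78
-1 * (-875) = 875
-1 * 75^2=-5625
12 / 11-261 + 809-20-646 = -1286 / 11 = -116.91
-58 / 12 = -29 / 6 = -4.83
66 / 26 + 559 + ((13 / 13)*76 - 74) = 563.54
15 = 15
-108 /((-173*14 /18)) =0.80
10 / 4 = 5 / 2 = 2.50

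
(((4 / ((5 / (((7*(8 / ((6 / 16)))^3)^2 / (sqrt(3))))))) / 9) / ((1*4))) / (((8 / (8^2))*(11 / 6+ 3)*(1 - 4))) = -53876069761024*sqrt(3) / 2854035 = -32696196.84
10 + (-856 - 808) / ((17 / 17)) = -1654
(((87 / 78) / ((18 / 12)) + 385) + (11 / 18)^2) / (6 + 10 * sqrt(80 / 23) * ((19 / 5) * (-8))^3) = -14278352864000 * sqrt(115) / 207782937358254297-4675684375 / 554087832955344792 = -0.00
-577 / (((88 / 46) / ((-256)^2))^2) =-81935359541248 / 121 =-677151731745.85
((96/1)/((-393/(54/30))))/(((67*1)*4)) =-72/43885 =-0.00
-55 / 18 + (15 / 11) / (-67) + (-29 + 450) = 5544181 / 13266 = 417.92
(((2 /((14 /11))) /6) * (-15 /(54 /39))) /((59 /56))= -1430 /531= -2.69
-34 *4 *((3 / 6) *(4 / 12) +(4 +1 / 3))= -612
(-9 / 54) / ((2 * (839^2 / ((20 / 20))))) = -1 / 8447052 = -0.00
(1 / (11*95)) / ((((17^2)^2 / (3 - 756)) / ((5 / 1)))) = -753 / 17455889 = -0.00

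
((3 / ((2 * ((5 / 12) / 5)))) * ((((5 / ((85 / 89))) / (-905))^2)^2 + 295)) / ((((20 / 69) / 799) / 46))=11095051244586167579497416 / 16478249917103125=673314903.00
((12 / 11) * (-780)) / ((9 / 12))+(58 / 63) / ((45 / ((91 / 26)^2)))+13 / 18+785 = -1552891 / 4455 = -348.57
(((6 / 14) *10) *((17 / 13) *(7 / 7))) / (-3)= -170 / 91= -1.87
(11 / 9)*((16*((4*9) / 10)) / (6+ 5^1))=32 / 5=6.40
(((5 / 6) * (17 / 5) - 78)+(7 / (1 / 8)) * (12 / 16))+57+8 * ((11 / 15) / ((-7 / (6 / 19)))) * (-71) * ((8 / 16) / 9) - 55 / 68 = 9795379 / 406980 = 24.07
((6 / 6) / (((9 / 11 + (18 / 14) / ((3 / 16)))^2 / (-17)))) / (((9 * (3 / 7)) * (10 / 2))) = -705551 / 47152935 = -0.01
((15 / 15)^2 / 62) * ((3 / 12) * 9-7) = -19 / 248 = -0.08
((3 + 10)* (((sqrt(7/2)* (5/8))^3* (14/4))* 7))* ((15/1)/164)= 8360625* sqrt(14)/671744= 46.57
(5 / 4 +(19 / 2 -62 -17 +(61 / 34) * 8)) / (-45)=733 / 612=1.20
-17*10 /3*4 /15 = -136 /9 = -15.11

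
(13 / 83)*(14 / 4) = 91 / 166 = 0.55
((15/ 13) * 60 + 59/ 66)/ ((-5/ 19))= -1143173/ 4290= -266.47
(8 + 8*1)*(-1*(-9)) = 144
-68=-68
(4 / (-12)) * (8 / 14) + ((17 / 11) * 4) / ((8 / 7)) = 2411 / 462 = 5.22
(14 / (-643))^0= 1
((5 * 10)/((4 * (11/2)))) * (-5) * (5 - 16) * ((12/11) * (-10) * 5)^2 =371900.83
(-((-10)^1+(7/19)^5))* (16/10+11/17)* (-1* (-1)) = 4726138953/210468415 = 22.46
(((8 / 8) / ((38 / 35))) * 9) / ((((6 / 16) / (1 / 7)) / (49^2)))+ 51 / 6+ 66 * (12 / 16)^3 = 4632017 / 608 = 7618.45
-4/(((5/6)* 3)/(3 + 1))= -6.40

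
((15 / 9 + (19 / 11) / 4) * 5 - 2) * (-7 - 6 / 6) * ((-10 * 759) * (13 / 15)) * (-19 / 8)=-6368401 / 6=-1061400.17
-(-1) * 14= 14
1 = 1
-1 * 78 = -78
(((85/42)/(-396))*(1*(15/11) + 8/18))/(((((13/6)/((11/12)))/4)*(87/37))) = -562955/84648564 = -0.01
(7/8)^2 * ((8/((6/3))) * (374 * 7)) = 64141/8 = 8017.62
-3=-3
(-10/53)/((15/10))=-20/159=-0.13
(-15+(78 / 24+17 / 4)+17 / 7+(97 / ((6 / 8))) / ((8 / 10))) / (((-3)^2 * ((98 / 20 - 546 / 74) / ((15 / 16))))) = -6083725 / 924336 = -6.58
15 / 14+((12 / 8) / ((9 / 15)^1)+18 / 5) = 251 / 35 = 7.17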